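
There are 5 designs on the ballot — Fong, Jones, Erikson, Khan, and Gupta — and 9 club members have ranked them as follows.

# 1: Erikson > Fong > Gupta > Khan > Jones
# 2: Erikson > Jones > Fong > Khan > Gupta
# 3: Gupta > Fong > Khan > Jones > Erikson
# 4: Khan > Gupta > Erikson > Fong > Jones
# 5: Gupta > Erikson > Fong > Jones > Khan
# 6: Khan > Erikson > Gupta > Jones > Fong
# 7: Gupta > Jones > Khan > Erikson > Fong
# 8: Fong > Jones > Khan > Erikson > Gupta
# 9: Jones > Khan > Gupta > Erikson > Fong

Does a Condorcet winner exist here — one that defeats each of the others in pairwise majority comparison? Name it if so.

None — there is no Condorcet winner

Head-to-head results (9 voters total):
Fong vs Jones: Fong wins 5–4.
Fong vs Erikson: Erikson wins 7–2.
Fong vs Khan: Fong wins 5–4.
Fong vs Gupta: Gupta wins 6–3.
Jones vs Erikson: Erikson wins 5–4.
Jones vs Khan: Jones wins 5–4.
Jones vs Gupta: Gupta wins 6–3.
Erikson vs Khan: Khan wins 6–3.
Erikson vs Gupta: Gupta wins 5–4.
Khan vs Gupta: Khan wins 5–4.
No candidate beats all others: Fong beats Khan beats Erikson beats Fong, a majority cycle.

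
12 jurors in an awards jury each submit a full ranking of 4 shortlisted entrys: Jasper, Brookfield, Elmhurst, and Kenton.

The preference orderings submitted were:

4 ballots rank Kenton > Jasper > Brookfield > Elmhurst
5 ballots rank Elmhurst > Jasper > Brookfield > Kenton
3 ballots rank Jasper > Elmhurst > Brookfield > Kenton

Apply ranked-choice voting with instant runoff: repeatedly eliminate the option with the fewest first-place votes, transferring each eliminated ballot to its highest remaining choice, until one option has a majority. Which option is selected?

Elmhurst

Round 1: Elmhurst 5, Kenton 4, Jasper 3, Brookfield 0. Brookfield has the fewest and is eliminated.
Round 2: Elmhurst 5, Kenton 4, Jasper 3. Jasper has the fewest and is eliminated.
Round 3: Elmhurst 8, Kenton 4. Elmhurst has a majority.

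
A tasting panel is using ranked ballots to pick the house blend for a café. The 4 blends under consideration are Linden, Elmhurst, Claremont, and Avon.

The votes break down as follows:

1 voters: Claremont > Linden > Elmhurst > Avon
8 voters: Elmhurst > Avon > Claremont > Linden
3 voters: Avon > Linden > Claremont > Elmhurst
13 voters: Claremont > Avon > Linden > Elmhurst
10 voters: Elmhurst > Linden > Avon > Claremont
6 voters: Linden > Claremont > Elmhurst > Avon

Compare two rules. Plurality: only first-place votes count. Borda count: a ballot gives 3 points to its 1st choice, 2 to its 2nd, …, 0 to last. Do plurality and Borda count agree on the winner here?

No

Plurality first-place counts: Linden 6, Elmhurst 18, Claremont 14, Avon 3 → Elmhurst.
Borda totals: Linden 59, Elmhurst 61, Claremont 65, Avon 61 → Claremont.
The two rules disagree: plurality picks Elmhurst, Borda picks Claremont.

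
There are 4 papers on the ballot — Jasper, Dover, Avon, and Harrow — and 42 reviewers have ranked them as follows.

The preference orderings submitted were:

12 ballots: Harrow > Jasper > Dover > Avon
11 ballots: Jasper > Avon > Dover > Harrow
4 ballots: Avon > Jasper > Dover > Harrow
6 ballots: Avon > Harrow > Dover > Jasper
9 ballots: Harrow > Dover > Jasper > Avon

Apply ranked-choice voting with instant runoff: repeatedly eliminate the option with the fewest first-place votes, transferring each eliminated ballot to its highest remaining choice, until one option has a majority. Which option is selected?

Harrow

Round 1: Harrow 21, Jasper 11, Avon 10, Dover 0. Dover has the fewest and is eliminated.
Round 2: Harrow 21, Jasper 11, Avon 10. Avon has the fewest and is eliminated.
Round 3: Harrow 27, Jasper 15. Harrow has a majority.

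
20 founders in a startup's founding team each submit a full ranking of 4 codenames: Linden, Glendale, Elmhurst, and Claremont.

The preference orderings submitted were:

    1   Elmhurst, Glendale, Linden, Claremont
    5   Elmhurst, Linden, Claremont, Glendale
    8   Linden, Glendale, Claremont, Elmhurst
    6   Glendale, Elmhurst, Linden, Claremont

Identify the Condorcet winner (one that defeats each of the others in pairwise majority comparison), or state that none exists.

None — there is no Condorcet winner

Head-to-head results (20 voters total):
Linden vs Glendale: Linden wins 13–7.
Linden vs Elmhurst: Elmhurst wins 12–8.
Linden vs Claremont: Linden wins 20–0.
Glendale vs Elmhurst: Glendale wins 14–6.
Glendale vs Claremont: Glendale wins 15–5.
Elmhurst vs Claremont: Elmhurst wins 12–8.
No candidate beats all others: Linden beats Glendale beats Elmhurst beats Linden, a majority cycle.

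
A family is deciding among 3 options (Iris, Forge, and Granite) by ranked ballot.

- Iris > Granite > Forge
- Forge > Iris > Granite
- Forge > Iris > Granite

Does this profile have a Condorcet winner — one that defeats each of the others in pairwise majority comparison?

Yes

Head-to-head results (3 voters total):
Iris vs Forge: Forge wins 2–1.
Iris vs Granite: Iris wins 3–0.
Forge vs Granite: Forge wins 2–1.
Forge beats each rival — Iris (2–1), Granite (2–1) — so Forge is the Condorcet winner.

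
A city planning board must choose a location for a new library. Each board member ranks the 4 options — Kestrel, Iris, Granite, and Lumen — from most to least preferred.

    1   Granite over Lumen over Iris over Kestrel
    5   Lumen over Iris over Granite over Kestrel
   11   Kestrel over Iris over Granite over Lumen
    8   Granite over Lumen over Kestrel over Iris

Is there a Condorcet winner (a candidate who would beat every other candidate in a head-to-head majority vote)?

Head-to-head results (25 voters total):
Kestrel vs Iris: Kestrel wins 19–6.
Kestrel vs Granite: Granite wins 14–11.
Kestrel vs Lumen: Lumen wins 14–11.
Iris vs Granite: Iris wins 16–9.
Iris vs Lumen: Lumen wins 14–11.
Granite vs Lumen: Granite wins 20–5.
No candidate beats all others: Kestrel beats Iris beats Granite beats Kestrel, a majority cycle.

No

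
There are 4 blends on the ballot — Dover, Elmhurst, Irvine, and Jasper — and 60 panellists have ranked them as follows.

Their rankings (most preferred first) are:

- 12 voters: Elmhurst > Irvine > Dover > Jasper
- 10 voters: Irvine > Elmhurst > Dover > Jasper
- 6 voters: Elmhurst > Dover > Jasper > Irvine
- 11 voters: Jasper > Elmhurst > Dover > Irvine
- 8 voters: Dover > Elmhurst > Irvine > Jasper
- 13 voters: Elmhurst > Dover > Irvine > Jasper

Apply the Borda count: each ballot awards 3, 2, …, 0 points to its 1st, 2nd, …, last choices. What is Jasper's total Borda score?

Borda scores:
  Dover: 12·1 + 10·1 + 6·2 + 11·1 + 8·3 + 13·2 = 95
  Elmhurst: 12·3 + 10·2 + 6·3 + 11·2 + 8·2 + 13·3 = 151
  Irvine: 12·2 + 10·3 + 6·0 + 11·0 + 8·1 + 13·1 = 75
  Jasper: 12·0 + 10·0 + 6·1 + 11·3 + 8·0 + 13·0 = 39

39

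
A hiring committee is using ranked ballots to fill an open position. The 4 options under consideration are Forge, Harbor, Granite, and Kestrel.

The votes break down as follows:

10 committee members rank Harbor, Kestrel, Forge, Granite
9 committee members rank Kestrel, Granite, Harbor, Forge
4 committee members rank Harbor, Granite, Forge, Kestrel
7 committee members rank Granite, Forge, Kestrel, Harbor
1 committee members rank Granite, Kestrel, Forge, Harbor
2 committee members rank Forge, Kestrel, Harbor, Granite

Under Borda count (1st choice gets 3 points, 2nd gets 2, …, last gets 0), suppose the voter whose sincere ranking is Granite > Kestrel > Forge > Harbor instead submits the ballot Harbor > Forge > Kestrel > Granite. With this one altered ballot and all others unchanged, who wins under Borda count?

Borda totals with the altered ballot: Forge 36, Harbor 56, Granite 47, Kestrel 59.
The winner is unchanged: still Kestrel.

Kestrel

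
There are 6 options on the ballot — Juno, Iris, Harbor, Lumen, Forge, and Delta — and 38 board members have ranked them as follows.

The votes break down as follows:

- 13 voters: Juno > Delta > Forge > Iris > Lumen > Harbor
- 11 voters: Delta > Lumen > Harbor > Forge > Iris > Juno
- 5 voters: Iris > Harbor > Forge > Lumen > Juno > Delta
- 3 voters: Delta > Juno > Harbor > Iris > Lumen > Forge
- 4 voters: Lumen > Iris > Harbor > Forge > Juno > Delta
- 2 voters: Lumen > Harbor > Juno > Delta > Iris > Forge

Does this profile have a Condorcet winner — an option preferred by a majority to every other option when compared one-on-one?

Head-to-head results (38 voters total):
Juno vs Iris: Iris wins 20–18.
Juno vs Harbor: Harbor wins 22–16.
Juno vs Lumen: Lumen wins 22–16.
Juno vs Forge: Forge wins 20–18.
Juno vs Delta: Juno wins 24–14.
Iris vs Harbor: Iris wins 22–16.
Iris vs Lumen: Iris wins 21–17.
Iris vs Forge: Forge wins 24–14.
Iris vs Delta: Delta wins 29–9.
Harbor vs Lumen: Lumen wins 30–8.
Harbor vs Forge: Harbor wins 25–13.
Harbor vs Delta: Delta wins 27–11.
Lumen vs Forge: Lumen wins 20–18.
Lumen vs Delta: Delta wins 27–11.
Forge vs Delta: Delta wins 29–9.
No candidate beats all others: Juno beats Delta beats Iris beats Juno, a majority cycle.

No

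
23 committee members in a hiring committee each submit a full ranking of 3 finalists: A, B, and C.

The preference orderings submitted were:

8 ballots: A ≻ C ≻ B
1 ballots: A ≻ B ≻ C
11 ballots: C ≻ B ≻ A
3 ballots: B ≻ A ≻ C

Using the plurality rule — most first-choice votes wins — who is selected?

First-place vote totals:
  A: 9
  B: 3
  C: 11
C has the most first-place votes.

C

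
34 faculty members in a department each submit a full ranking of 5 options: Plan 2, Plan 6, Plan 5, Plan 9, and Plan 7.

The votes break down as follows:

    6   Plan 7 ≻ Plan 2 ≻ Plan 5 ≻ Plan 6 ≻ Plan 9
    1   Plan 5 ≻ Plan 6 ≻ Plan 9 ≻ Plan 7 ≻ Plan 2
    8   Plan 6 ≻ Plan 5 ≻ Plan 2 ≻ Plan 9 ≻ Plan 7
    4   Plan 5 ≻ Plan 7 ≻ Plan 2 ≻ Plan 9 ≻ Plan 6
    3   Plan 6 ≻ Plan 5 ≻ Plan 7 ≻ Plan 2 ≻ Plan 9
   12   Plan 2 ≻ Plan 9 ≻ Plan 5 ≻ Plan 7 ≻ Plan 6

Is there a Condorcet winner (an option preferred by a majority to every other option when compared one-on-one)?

Yes

Head-to-head results (34 voters total):
Plan 2 vs Plan 6: Plan 2 wins 22–12.
Plan 2 vs Plan 5: Plan 2 wins 18–16.
Plan 2 vs Plan 9: Plan 2 wins 33–1.
Plan 2 vs Plan 7: Plan 2 wins 20–14.
Plan 6 vs Plan 5: Plan 5 wins 23–11.
Plan 6 vs Plan 9: Plan 6 wins 18–16.
Plan 6 vs Plan 7: Plan 7 wins 22–12.
Plan 5 vs Plan 9: Plan 5 wins 22–12.
Plan 5 vs Plan 7: Plan 5 wins 28–6.
Plan 9 vs Plan 7: Plan 9 wins 21–13.
Plan 2 beats each rival — Plan 6 (22–12), Plan 5 (18–16), Plan 9 (33–1), Plan 7 (20–14) — so Plan 2 is the Condorcet winner.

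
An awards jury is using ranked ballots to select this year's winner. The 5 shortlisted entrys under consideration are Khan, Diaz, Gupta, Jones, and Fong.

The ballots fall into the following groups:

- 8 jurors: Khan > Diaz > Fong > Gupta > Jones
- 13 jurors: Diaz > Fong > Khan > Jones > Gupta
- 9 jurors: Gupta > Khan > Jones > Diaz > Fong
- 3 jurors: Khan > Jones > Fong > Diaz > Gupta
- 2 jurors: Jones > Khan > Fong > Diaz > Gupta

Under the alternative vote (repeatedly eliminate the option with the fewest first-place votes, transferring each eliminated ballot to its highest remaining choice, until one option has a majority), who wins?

Round 1: Diaz 13, Khan 11, Gupta 9, Jones 2, Fong 0. Fong has the fewest and is eliminated.
Round 2: Diaz 13, Khan 11, Gupta 9, Jones 2. Jones has the fewest and is eliminated.
Round 3: Khan 13, Diaz 13, Gupta 9. Gupta has the fewest and is eliminated.
Round 4: Khan 22, Diaz 13. Khan has a majority.

Khan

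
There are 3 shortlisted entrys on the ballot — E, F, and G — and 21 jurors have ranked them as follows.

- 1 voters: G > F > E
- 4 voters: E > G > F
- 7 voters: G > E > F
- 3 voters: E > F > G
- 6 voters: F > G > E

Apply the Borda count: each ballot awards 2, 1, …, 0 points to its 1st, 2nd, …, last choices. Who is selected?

Borda scores:
  E: 0 + 4·2 + 7·1 + 3·2 + 6·0 = 21
  F: 1 + 4·0 + 7·0 + 3·1 + 6·2 = 16
  G: 2 + 4·1 + 7·2 + 3·0 + 6·1 = 26
G has the highest total.

G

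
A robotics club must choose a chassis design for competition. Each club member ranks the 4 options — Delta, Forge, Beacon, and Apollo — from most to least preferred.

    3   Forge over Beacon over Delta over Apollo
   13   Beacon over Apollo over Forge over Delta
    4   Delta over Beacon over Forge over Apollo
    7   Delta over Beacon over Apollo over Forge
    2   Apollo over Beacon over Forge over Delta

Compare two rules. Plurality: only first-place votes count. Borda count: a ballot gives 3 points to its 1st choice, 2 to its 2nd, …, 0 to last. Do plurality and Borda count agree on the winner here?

Yes

Plurality first-place counts: Delta 11, Forge 3, Beacon 13, Apollo 2 → Beacon.
Borda totals: Delta 36, Forge 28, Beacon 71, Apollo 39 → Beacon.
The two rules agree on Beacon.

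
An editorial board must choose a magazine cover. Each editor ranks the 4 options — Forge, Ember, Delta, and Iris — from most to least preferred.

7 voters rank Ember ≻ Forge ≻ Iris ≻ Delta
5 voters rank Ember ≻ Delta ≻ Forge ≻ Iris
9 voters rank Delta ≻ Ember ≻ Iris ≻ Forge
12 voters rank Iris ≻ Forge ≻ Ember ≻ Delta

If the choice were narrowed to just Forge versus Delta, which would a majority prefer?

Ballots ranking Forge above Delta: 7+12 = 19.
Ballots ranking Delta above Forge: 5+9 = 14.
Forge wins the head-to-head, 19–14.

Forge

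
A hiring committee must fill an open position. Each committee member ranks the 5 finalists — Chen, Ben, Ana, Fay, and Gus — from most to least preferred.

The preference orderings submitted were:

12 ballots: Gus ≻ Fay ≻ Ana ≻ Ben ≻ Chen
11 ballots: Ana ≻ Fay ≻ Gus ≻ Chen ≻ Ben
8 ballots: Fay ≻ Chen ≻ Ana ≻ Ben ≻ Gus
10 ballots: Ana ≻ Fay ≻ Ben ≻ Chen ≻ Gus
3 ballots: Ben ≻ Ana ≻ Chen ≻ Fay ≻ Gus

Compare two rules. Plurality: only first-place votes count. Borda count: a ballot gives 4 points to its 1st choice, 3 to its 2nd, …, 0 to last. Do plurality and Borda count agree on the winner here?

Plurality first-place counts: Chen 0, Ben 3, Ana 21, Fay 8, Gus 12 → Ana.
Borda totals: Chen 51, Ben 52, Ana 133, Fay 134, Gus 70 → Fay.
The two rules disagree: plurality picks Ana, Borda picks Fay.

No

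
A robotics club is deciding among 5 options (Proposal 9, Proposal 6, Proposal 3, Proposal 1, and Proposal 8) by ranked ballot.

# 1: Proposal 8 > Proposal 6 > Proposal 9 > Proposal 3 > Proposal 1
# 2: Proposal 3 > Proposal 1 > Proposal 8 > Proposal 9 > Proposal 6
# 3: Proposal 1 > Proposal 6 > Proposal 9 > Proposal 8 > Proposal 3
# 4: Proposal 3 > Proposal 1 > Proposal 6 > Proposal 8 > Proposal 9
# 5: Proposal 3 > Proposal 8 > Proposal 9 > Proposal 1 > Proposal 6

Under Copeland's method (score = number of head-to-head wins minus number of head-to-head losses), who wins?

Pairwise results:
  Proposal 9 vs Proposal 6: Proposal 6 wins 3–2.
  Proposal 9 vs Proposal 3: Proposal 3 wins 3–2.
  Proposal 9 vs Proposal 1: Proposal 1 wins 3–2.
  Proposal 9 vs Proposal 8: Proposal 8 wins 4–1.
  Proposal 6 vs Proposal 3: Proposal 3 wins 3–2.
  Proposal 6 vs Proposal 1: Proposal 1 wins 4–1.
  Proposal 6 vs Proposal 8: Proposal 8 wins 3–2.
  Proposal 3 vs Proposal 1: Proposal 3 wins 4–1.
  Proposal 3 vs Proposal 8: Proposal 3 wins 3–2.
  Proposal 1 vs Proposal 8: Proposal 1 wins 3–2.
Copeland scores (wins − losses):
  Proposal 9: 0 − 4 = -4
  Proposal 6: 1 − 3 = -2
  Proposal 3: 4 − 0 = 4
  Proposal 1: 3 − 1 = 2
  Proposal 8: 2 − 2 = 0
Proposal 3 has the best Copeland score.

Proposal 3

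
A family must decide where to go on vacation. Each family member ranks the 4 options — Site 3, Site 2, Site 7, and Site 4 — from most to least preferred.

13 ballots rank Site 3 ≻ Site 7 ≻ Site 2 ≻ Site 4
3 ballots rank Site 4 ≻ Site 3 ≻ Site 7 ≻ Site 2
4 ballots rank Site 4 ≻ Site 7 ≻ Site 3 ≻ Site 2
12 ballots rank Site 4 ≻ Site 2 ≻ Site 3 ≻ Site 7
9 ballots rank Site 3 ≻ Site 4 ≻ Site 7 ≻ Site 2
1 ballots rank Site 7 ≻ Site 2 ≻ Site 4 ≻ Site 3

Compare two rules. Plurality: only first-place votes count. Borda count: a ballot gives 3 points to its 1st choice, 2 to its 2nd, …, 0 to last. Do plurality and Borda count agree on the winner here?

Yes

Plurality first-place counts: Site 3 22, Site 2 0, Site 7 1, Site 4 19 → Site 3.
Borda totals: Site 3 88, Site 2 39, Site 7 49, Site 4 76 → Site 3.
The two rules agree on Site 3.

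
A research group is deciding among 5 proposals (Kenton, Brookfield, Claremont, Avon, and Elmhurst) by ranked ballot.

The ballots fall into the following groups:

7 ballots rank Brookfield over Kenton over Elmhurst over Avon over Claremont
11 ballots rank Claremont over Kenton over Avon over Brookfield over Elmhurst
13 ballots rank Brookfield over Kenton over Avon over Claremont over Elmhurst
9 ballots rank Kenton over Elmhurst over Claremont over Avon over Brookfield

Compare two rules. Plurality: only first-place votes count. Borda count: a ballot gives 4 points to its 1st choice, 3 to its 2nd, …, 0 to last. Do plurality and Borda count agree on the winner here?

No

Plurality first-place counts: Kenton 9, Brookfield 20, Claremont 11, Avon 0, Elmhurst 0 → Brookfield.
Borda totals: Kenton 129, Brookfield 91, Claremont 75, Avon 64, Elmhurst 41 → Kenton.
The two rules disagree: plurality picks Brookfield, Borda picks Kenton.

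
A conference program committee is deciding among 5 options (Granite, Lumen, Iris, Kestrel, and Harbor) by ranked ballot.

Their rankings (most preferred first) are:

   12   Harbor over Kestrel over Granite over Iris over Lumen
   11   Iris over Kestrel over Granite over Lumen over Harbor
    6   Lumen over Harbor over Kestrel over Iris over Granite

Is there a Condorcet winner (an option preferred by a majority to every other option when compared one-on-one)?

Head-to-head results (29 voters total):
Granite vs Lumen: Granite wins 23–6.
Granite vs Iris: Iris wins 17–12.
Granite vs Kestrel: Kestrel wins 29–0.
Granite vs Harbor: Harbor wins 18–11.
Lumen vs Iris: Iris wins 23–6.
Lumen vs Kestrel: Kestrel wins 23–6.
Lumen vs Harbor: Lumen wins 17–12.
Iris vs Kestrel: Kestrel wins 18–11.
Iris vs Harbor: Harbor wins 18–11.
Kestrel vs Harbor: Harbor wins 18–11.
No candidate beats all others: Granite beats Lumen beats Harbor beats Granite, a majority cycle.

No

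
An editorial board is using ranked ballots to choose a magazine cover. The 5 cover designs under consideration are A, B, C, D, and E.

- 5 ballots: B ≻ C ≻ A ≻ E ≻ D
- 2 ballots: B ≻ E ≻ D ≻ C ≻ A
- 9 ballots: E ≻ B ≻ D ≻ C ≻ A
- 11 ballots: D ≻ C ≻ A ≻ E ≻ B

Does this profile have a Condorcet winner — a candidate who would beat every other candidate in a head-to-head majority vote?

No

Head-to-head results (27 voters total):
A vs B: B wins 16–11.
A vs C: C wins 27–0.
A vs D: D wins 22–5.
A vs E: A wins 16–11.
B vs C: B wins 16–11.
B vs D: B wins 16–11.
B vs E: E wins 20–7.
C vs D: D wins 22–5.
C vs E: C wins 16–11.
D vs E: E wins 16–11.
No candidate beats all others: A beats E beats B beats A, a majority cycle.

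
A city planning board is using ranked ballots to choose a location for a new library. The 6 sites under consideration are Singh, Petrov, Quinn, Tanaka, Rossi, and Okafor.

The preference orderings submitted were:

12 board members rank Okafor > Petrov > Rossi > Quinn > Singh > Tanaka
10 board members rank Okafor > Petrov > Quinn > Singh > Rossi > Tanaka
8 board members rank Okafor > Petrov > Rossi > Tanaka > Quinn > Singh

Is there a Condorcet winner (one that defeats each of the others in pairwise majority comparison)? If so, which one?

Head-to-head results (30 voters total):
Singh vs Petrov: Petrov wins 30–0.
Singh vs Quinn: Quinn wins 30–0.
Singh vs Tanaka: Singh wins 22–8.
Singh vs Rossi: Rossi wins 20–10.
Singh vs Okafor: Okafor wins 30–0.
Petrov vs Quinn: Petrov wins 30–0.
Petrov vs Tanaka: Petrov wins 30–0.
Petrov vs Rossi: Petrov wins 30–0.
Petrov vs Okafor: Okafor wins 30–0.
Quinn vs Tanaka: Quinn wins 22–8.
Quinn vs Rossi: Rossi wins 20–10.
Quinn vs Okafor: Okafor wins 30–0.
Tanaka vs Rossi: Rossi wins 30–0.
Tanaka vs Okafor: Okafor wins 30–0.
Rossi vs Okafor: Okafor wins 30–0.
Okafor beats each rival — Singh (30–0), Petrov (30–0), Quinn (30–0), Tanaka (30–0), Rossi (30–0) — so Okafor is the Condorcet winner.

Okafor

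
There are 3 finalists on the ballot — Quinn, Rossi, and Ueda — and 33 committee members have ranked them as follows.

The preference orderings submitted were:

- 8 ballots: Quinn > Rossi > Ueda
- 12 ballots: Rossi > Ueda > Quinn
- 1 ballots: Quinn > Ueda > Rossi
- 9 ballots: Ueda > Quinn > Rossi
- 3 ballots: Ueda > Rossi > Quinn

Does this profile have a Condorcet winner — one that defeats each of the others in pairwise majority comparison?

Head-to-head results (33 voters total):
Quinn vs Rossi: Quinn wins 18–15.
Quinn vs Ueda: Ueda wins 24–9.
Rossi vs Ueda: Rossi wins 20–13.
No candidate beats all others: Quinn beats Rossi beats Ueda beats Quinn, a majority cycle.

No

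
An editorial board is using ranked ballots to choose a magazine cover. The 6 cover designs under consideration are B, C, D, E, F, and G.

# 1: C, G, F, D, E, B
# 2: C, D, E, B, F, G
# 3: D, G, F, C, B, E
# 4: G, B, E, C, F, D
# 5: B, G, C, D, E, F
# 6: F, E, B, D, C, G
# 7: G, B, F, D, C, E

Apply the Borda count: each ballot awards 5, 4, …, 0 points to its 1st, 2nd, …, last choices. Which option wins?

Borda scores:
  B: 0 + 2 + 1 + 4 + 5 + 3 + 4 = 19
  C: 5 + 5 + 2 + 2 + 3 + 1 + 1 = 19
  D: 2 + 4 + 5 + 0 + 2 + 2 + 2 = 17
  E: 1 + 3 + 0 + 3 + 1 + 4 + 0 = 12
  F: 3 + 1 + 3 + 1 + 0 + 5 + 3 = 16
  G: 4 + 0 + 4 + 5 + 4 + 0 + 5 = 22
G has the highest total.

G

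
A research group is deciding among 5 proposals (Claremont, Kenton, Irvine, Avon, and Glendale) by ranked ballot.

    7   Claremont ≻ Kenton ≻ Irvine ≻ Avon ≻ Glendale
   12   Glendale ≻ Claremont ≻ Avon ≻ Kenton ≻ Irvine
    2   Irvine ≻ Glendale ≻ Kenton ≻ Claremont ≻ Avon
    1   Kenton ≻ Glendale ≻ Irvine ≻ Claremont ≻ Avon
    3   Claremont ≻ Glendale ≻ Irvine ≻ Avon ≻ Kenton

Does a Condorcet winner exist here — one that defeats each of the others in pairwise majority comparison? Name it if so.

Head-to-head results (25 voters total):
Claremont vs Kenton: Claremont wins 22–3.
Claremont vs Irvine: Claremont wins 22–3.
Claremont vs Avon: Claremont wins 25–0.
Claremont vs Glendale: Glendale wins 15–10.
Kenton vs Irvine: Kenton wins 20–5.
Kenton vs Avon: Avon wins 15–10.
Kenton vs Glendale: Glendale wins 17–8.
Irvine vs Avon: Irvine wins 13–12.
Irvine vs Glendale: Glendale wins 16–9.
Avon vs Glendale: Glendale wins 18–7.
Glendale beats each rival — Claremont (15–10), Kenton (17–8), Irvine (16–9), Avon (18–7) — so Glendale is the Condorcet winner.

Glendale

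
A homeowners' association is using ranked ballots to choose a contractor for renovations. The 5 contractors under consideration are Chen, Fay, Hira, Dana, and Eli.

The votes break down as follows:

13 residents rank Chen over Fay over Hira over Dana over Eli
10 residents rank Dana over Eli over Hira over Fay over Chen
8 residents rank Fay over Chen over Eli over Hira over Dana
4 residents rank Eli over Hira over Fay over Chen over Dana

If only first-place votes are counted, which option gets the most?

First-place vote totals:
  Chen: 13
  Fay: 8
  Hira: 0
  Dana: 10
  Eli: 4
Chen has the most first-place votes.

Chen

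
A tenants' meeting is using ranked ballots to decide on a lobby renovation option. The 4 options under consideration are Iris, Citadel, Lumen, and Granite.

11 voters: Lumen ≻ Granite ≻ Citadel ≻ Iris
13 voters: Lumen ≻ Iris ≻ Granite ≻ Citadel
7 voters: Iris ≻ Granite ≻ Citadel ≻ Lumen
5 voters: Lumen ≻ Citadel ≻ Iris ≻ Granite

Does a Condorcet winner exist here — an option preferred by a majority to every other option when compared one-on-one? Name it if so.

Lumen

Head-to-head results (36 voters total):
Iris vs Citadel: Iris wins 20–16.
Iris vs Lumen: Lumen wins 29–7.
Iris vs Granite: Iris wins 25–11.
Citadel vs Lumen: Lumen wins 29–7.
Citadel vs Granite: Granite wins 31–5.
Lumen vs Granite: Lumen wins 29–7.
Lumen beats each rival — Iris (29–7), Citadel (29–7), Granite (29–7) — so Lumen is the Condorcet winner.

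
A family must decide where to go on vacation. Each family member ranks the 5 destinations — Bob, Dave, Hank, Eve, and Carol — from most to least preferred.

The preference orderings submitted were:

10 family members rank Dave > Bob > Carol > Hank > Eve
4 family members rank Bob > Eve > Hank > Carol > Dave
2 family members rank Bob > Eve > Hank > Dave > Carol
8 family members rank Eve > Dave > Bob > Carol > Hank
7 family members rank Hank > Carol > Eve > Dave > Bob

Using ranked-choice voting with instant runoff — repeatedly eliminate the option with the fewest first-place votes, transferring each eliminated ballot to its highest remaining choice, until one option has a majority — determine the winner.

Eve

Round 1: Dave 10, Eve 8, Hank 7, Bob 6, Carol 0. Carol has the fewest and is eliminated.
Round 2: Dave 10, Eve 8, Hank 7, Bob 6. Bob has the fewest and is eliminated.
Round 3: Eve 14, Dave 10, Hank 7. Hank has the fewest and is eliminated.
Round 4: Eve 21, Dave 10. Eve has a majority.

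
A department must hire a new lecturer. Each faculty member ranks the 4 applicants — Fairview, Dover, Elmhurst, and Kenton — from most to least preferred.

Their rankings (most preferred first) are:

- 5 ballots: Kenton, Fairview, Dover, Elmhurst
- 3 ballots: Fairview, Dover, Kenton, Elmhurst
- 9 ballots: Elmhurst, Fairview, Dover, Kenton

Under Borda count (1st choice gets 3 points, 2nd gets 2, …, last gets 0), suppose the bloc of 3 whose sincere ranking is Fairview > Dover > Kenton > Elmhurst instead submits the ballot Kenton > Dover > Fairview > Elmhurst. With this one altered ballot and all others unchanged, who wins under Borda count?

Fairview

Borda totals with the altered ballot: Fairview 31, Dover 20, Elmhurst 27, Kenton 24.
The winner is unchanged: still Fairview.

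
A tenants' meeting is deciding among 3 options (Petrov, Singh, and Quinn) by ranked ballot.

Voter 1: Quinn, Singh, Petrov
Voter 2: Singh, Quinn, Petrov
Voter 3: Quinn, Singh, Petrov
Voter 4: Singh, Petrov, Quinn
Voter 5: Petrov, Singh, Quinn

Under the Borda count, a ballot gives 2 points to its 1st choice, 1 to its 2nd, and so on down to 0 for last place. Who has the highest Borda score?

Borda scores:
  Petrov: 0 + 0 + 0 + 1 + 2 = 3
  Singh: 1 + 2 + 1 + 2 + 1 = 7
  Quinn: 2 + 1 + 2 + 0 + 0 = 5
Singh has the highest total.

Singh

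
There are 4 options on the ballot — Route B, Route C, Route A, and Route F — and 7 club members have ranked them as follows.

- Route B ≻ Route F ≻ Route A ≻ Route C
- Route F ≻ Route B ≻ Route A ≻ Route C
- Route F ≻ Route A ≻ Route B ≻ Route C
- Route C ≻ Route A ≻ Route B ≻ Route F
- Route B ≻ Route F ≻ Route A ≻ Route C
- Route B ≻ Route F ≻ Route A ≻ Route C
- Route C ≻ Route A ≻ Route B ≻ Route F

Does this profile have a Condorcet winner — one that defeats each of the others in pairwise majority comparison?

Head-to-head results (7 voters total):
Route B vs Route C: Route B wins 5–2.
Route B vs Route A: Route B wins 4–3.
Route B vs Route F: Route B wins 5–2.
Route C vs Route A: Route A wins 5–2.
Route C vs Route F: Route F wins 5–2.
Route A vs Route F: Route F wins 5–2.
Route B beats each rival — Route C (5–2), Route A (4–3), Route F (5–2) — so Route B is the Condorcet winner.

Yes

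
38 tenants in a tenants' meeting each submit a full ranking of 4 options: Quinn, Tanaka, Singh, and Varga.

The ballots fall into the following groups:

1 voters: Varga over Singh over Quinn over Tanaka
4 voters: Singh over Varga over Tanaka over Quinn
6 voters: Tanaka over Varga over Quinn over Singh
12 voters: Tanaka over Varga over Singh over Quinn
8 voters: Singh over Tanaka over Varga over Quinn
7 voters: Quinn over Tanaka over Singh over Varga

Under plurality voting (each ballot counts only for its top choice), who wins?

Tanaka

First-place vote totals:
  Quinn: 7
  Tanaka: 18
  Singh: 12
  Varga: 1
Tanaka has the most first-place votes.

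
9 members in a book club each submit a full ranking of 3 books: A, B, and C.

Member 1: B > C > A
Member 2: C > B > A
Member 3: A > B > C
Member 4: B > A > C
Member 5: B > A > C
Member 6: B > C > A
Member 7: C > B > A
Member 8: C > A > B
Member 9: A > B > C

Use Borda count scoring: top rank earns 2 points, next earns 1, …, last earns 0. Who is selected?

Borda scores:
  A: 0 + 0 + 2 + 1 + 1 + 0 + 0 + 1 + 2 = 7
  B: 2 + 1 + 1 + 2 + 2 + 2 + 1 + 0 + 1 = 12
  C: 1 + 2 + 0 + 0 + 0 + 1 + 2 + 2 + 0 = 8
B has the highest total.

B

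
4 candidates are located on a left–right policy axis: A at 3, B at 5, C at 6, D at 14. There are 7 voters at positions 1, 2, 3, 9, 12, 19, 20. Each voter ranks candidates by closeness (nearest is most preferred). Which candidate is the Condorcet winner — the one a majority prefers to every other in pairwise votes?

C

With single-peaked preferences on a line, the Condorcet winner is the candidate closest to the median voter.
The median voter (position 9) is closest to C at 6.
Check: C vs D — voters closer to C: 4 of 7.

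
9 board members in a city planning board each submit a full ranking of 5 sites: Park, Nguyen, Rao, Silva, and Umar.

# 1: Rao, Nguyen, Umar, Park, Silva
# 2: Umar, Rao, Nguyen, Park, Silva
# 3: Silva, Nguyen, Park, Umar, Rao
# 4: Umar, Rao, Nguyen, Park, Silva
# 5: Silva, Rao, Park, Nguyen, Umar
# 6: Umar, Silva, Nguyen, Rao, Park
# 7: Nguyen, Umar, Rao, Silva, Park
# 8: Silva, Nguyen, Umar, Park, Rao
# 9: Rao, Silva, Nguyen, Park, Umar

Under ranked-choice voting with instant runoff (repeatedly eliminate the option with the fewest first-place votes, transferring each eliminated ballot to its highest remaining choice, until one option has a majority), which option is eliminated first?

Round 1: Silva 3, Umar 3, Rao 2, Nguyen 1, Park 0. Park has the fewest and is eliminated.
Round 2: Silva 3, Umar 3, Rao 2, Nguyen 1. Nguyen has the fewest and is eliminated.
Round 3: Umar 4, Silva 3, Rao 2. Rao has the fewest and is eliminated.
Round 4: Umar 5, Silva 4. Umar has a majority.

Park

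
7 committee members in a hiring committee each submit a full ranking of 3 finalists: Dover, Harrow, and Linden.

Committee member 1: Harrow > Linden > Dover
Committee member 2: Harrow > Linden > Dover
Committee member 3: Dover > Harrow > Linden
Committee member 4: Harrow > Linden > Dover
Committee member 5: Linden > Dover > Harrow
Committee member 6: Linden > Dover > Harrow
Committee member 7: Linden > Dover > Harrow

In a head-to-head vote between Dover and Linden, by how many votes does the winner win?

Ballots ranking Dover above Linden: 1.
Ballots ranking Linden above Dover: 6.
Linden wins 6–1, a margin of 5.

5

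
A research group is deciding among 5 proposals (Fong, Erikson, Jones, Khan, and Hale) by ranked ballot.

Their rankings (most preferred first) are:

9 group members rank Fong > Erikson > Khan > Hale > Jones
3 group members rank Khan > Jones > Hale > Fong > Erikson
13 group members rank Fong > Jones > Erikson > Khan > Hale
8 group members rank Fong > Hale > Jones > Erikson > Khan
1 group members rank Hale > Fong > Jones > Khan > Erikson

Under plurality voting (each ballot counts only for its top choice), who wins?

First-place vote totals:
  Fong: 30
  Erikson: 0
  Jones: 0
  Khan: 3
  Hale: 1
Fong has the most first-place votes.

Fong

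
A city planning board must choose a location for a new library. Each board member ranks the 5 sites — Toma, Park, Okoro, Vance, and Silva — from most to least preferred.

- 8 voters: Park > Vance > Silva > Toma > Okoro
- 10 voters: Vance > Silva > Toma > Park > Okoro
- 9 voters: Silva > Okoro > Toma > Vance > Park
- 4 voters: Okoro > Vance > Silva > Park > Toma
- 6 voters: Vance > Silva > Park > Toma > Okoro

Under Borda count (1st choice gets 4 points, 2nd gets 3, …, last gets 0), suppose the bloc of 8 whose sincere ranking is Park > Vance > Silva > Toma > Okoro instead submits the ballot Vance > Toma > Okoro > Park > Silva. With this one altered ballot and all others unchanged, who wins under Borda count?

Vance

Borda totals with the altered ballot: Toma 68, Park 34, Okoro 59, Vance 117, Silva 92.
The winner is unchanged: still Vance.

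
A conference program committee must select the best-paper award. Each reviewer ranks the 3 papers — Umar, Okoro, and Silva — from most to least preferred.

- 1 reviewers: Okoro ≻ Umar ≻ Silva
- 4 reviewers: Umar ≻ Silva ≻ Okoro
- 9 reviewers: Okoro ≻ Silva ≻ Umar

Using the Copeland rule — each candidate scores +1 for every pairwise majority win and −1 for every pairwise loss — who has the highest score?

Pairwise results:
  Umar vs Okoro: Okoro wins 10–4.
  Umar vs Silva: Silva wins 9–5.
  Okoro vs Silva: Okoro wins 10–4.
Copeland scores (wins − losses):
  Umar: 0 − 2 = -2
  Okoro: 2 − 0 = 2
  Silva: 1 − 1 = 0
Okoro has the best Copeland score.

Okoro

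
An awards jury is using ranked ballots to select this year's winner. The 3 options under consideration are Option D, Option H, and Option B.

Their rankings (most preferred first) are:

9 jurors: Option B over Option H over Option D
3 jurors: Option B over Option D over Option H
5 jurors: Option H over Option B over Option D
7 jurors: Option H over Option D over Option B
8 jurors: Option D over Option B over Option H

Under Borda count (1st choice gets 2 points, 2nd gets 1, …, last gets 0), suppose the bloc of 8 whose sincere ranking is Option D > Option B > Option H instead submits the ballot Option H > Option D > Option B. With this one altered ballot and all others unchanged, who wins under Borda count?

Option H

Borda totals with the altered ballot: Option D 18, Option H 49, Option B 29.
The switch changes the winner from Option B to Option H.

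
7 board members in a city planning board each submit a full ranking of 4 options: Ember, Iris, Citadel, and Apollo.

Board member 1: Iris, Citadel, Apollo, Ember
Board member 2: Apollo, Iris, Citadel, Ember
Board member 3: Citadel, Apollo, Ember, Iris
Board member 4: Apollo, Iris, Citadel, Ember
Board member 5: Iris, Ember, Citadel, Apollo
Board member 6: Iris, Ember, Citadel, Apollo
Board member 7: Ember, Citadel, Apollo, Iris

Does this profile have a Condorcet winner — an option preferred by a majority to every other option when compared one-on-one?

No

Head-to-head results (7 voters total):
Ember vs Iris: Iris wins 5–2.
Ember vs Citadel: Citadel wins 4–3.
Ember vs Apollo: Apollo wins 4–3.
Iris vs Citadel: Iris wins 5–2.
Iris vs Apollo: Apollo wins 4–3.
Citadel vs Apollo: Citadel wins 5–2.
No candidate beats all others: Iris beats Citadel beats Apollo beats Iris, a majority cycle.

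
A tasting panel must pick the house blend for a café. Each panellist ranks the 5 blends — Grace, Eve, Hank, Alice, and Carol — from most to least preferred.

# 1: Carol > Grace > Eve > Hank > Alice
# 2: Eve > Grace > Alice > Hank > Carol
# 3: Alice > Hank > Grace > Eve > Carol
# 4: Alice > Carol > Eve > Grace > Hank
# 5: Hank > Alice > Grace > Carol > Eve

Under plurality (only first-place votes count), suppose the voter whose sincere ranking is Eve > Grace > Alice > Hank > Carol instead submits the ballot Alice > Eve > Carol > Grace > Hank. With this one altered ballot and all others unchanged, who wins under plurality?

First-place totals with the altered ballot: Grace 0, Eve 0, Hank 1, Alice 3, Carol 1.
The winner is unchanged: still Alice.

Alice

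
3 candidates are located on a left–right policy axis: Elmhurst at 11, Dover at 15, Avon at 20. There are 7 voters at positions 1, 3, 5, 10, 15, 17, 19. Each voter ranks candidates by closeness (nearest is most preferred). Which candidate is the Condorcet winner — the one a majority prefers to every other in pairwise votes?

With single-peaked preferences on a line, the Condorcet winner is the candidate closest to the median voter.
The median voter (position 10) is closest to Elmhurst at 11.
Check: Elmhurst vs Dover — voters closer to Elmhurst: 4 of 7.

Elmhurst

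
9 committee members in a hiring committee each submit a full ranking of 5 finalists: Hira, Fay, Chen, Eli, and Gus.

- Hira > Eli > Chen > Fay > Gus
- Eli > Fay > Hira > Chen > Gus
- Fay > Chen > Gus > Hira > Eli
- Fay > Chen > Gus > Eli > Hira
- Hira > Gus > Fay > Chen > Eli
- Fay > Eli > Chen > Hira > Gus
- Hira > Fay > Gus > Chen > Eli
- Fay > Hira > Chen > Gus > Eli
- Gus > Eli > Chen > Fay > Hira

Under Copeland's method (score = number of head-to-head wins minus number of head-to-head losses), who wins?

Fay

Pairwise results:
  Hira vs Fay: Fay wins 6–3.
  Hira vs Chen: Hira wins 5–4.
  Hira vs Eli: Hira wins 5–4.
  Hira vs Gus: Hira wins 6–3.
  Fay vs Chen: Fay wins 7–2.
  Fay vs Eli: Fay wins 6–3.
  Fay vs Gus: Fay wins 7–2.
  Chen vs Eli: Chen wins 5–4.
  Chen vs Gus: Chen wins 6–3.
  Eli vs Gus: Gus wins 6–3.
Copeland scores (wins − losses):
  Hira: 3 − 1 = 2
  Fay: 4 − 0 = 4
  Chen: 2 − 2 = 0
  Eli: 0 − 4 = -4
  Gus: 1 − 3 = -2
Fay has the best Copeland score.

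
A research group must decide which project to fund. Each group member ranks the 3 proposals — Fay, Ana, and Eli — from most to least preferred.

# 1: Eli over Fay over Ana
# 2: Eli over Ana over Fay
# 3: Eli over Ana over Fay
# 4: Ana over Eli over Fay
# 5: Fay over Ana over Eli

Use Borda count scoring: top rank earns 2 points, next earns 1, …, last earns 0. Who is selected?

Eli

Borda scores:
  Fay: 1 + 0 + 0 + 0 + 2 = 3
  Ana: 0 + 1 + 1 + 2 + 1 = 5
  Eli: 2 + 2 + 2 + 1 + 0 = 7
Eli has the highest total.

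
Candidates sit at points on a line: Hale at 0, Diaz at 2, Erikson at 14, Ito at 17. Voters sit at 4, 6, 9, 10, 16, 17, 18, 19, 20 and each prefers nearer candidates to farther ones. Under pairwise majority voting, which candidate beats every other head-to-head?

Ito

With single-peaked preferences on a line, the Condorcet winner is the candidate closest to the median voter.
The median voter (position 16) is closest to Ito at 17.
Check: Ito vs Diaz — voters closer to Ito: 6 of 9.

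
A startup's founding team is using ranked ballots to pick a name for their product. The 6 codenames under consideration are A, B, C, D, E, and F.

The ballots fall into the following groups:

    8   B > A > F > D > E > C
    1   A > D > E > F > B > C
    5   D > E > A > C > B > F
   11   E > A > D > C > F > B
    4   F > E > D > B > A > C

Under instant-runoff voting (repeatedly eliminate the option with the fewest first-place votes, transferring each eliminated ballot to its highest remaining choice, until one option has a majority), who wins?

Round 1: E 11, B 8, D 5, F 4, A 1, C 0. C has the fewest and is eliminated.
Round 2: E 11, B 8, D 5, F 4, A 1. A has the fewest and is eliminated.
Round 3: E 11, B 8, D 6, F 4. F has the fewest and is eliminated.
Round 4: E 15, B 8, D 6. E has a majority.

E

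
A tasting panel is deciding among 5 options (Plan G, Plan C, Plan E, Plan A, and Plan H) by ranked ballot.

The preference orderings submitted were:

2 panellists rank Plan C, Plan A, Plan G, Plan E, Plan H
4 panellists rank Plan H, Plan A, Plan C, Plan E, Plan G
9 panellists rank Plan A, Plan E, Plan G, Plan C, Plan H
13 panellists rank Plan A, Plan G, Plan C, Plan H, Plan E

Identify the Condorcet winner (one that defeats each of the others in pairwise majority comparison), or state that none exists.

Head-to-head results (28 voters total):
Plan G vs Plan C: Plan G wins 22–6.
Plan G vs Plan E: Plan G wins 15–13.
Plan G vs Plan A: Plan A wins 28–0.
Plan G vs Plan H: Plan G wins 24–4.
Plan C vs Plan E: Plan C wins 19–9.
Plan C vs Plan A: Plan A wins 26–2.
Plan C vs Plan H: Plan C wins 24–4.
Plan E vs Plan A: Plan A wins 28–0.
Plan E vs Plan H: Plan H wins 17–11.
Plan A vs Plan H: Plan A wins 24–4.
Plan A beats each rival — Plan G (28–0), Plan C (26–2), Plan E (28–0), Plan H (24–4) — so Plan A is the Condorcet winner.

Plan A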